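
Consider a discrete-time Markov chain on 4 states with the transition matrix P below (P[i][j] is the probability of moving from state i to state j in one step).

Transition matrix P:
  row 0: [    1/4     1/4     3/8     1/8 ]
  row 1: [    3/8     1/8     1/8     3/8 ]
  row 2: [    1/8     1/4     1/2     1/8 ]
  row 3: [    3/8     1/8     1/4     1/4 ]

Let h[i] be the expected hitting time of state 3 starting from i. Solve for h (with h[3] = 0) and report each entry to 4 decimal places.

h = [5.5385, 4.3077, 5.5385, 0.0000]

First-step conditioning: h[3] = 0; for i ≠ 3, h[i] = 1 + Σ_k P[i][k]·h[k].
  h[0] = 1 + 1/4·h[0] + 1/4·h[1] + 3/8·h[2]
  h[1] = 1 + 3/8·h[0] + 1/8·h[1] + 1/8·h[2]
  h[2] = 1 + 1/8·h[0] + 1/4·h[1] + 1/2·h[2]
Solving the 3×3 linear system over states ≠ 3 gives exactly h = [72/13, 56/13, 72/13, 0] (h[3] = 0 is the target).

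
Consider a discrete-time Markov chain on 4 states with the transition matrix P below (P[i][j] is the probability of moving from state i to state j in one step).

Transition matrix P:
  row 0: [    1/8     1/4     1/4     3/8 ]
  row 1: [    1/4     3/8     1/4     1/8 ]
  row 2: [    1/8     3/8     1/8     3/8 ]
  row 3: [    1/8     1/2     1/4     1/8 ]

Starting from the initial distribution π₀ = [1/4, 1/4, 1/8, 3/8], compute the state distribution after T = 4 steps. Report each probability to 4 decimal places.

π = [0.1726, 0.3813, 0.2222, 0.2238]

t=0: π = [0.2500, 0.2500, 0.1250, 0.3750]
t=1: π = [0.1563, 0.3906, 0.2344, 0.2188]
t=2: π = [0.1738, 0.3828, 0.2207, 0.2227]
t=3: π = [0.1729, 0.3811, 0.2224, 0.2236]
t=4: π = [0.1726, 0.3813, 0.2222, 0.2238]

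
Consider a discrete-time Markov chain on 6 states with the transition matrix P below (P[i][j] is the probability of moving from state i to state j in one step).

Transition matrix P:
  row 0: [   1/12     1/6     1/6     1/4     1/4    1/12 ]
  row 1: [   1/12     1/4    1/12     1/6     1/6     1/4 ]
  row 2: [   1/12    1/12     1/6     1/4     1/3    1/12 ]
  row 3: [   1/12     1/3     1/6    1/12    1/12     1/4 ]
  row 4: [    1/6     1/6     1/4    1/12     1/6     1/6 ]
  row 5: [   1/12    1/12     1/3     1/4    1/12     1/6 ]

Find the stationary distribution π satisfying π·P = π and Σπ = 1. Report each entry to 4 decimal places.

π = [0.0982, 0.1804, 0.1951, 0.1759, 0.1784, 0.1719]

Balance equations π_j = Σ_i π_i·P[i][j]:
  π_0 = 1/12·π_0 + 1/12·π_1 + 1/12·π_2 + 1/12·π_3 + 1/6·π_4 + 1/12·π_5
  π_1 = 1/6·π_0 + 1/4·π_1 + 1/12·π_2 + 1/3·π_3 + 1/6·π_4 + 1/12·π_5
  π_2 = 1/6·π_0 + 1/12·π_1 + 1/6·π_2 + 1/6·π_3 + 1/4·π_4 + 1/3·π_5
  π_3 = 1/4·π_0 + 1/6·π_1 + 1/4·π_2 + 1/12·π_3 + 1/12·π_4 + 1/4·π_5
  π_4 = 1/4·π_0 + 1/6·π_1 + 1/3·π_2 + 1/12·π_3 + 1/6·π_4 + 1/12·π_5
  normalize: π_0 + π_1 + π_2 + π_3 + π_4 + π_5 = 1
Solving the linear system gives exactly π = [4324/44033, 7945/44033, 8593/44033, 7746/44033, 7855/44033, 7570/44033].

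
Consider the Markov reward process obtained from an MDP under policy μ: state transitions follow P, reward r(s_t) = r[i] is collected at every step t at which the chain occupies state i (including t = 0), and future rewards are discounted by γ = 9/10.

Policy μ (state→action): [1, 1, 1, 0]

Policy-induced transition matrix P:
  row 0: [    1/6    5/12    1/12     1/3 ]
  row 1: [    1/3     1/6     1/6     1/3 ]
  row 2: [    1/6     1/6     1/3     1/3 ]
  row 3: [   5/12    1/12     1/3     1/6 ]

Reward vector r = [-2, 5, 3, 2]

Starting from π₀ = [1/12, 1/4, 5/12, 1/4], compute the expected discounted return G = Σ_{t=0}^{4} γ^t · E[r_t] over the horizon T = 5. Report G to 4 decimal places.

G = 8.2607

t=0: π = [0.0833, 0.2500, 0.4167, 0.2500], E[r] = 2.8333, γ^t·E[r] = 2.833333, running G = 2.833333
t=1: π = [0.2708, 0.1667, 0.2708, 0.2917], E[r] = 1.6875, γ^t·E[r] = 1.518750, running G = 4.352083
t=2: π = [0.2674, 0.2101, 0.2378, 0.2847], E[r] = 1.7986, γ^t·E[r] = 1.456875, running G = 5.808958
t=3: π = [0.2729, 0.2098, 0.2315, 0.2859], E[r] = 1.7694, γ^t·E[r] = 1.289883, running G = 7.098841
t=4: π = [0.2731, 0.2111, 0.2302, 0.2857], E[r] = 1.7709, γ^t·E[r] = 1.161907, running G = 8.260748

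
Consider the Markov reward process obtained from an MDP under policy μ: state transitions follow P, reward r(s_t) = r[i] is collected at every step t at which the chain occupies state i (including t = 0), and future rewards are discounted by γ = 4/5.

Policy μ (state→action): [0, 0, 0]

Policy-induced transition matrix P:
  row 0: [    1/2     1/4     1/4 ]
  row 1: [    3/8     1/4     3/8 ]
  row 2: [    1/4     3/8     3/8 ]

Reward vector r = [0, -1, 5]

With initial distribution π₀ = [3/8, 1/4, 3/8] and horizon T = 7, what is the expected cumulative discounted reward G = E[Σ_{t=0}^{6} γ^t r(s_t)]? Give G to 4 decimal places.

t=0: π = [0.3750, 0.2500, 0.3750], E[r] = 1.6250, γ^t·E[r] = 1.625000, running G = 1.625000
t=1: π = [0.3750, 0.2969, 0.3281], E[r] = 1.3438, γ^t·E[r] = 1.075000, running G = 2.700000
t=2: π = [0.3809, 0.2910, 0.3281], E[r] = 1.3496, γ^t·E[r] = 0.863750, running G = 3.563750
t=3: π = [0.3816, 0.2910, 0.3274], E[r] = 1.3459, γ^t·E[r] = 0.689125, running G = 4.252875
t=4: π = [0.3818, 0.2909, 0.3273], E[r] = 1.3456, γ^t·E[r] = 0.551150, running G = 4.804025
t=5: π = [0.3818, 0.2909, 0.3273], E[r] = 1.3455, γ^t·E[r] = 0.440886, running G = 5.244911
t=6: π = [0.3818, 0.2909, 0.3273], E[r] = 1.3455, γ^t·E[r] = 0.352704, running G = 5.597615

G = 5.5976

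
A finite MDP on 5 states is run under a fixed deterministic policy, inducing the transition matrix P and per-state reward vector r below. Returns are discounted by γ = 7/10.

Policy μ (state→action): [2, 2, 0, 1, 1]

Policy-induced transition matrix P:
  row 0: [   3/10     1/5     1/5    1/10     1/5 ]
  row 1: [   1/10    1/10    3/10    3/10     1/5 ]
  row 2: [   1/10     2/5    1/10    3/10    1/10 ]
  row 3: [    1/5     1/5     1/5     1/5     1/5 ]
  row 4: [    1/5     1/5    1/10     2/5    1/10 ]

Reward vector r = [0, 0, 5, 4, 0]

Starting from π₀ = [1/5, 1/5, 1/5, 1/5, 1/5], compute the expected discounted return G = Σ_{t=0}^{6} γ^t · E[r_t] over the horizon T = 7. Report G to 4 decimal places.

G = 5.8136

t=0: π = [0.2000, 0.2000, 0.2000, 0.2000, 0.2000], E[r] = 1.8000, γ^t·E[r] = 1.800000, running G = 1.800000
t=1: π = [0.1800, 0.2200, 0.1800, 0.2600, 0.1600], E[r] = 1.9400, γ^t·E[r] = 1.358000, running G = 3.158000
t=2: π = [0.1780, 0.2140, 0.1880, 0.2540, 0.1660], E[r] = 1.9560, γ^t·E[r] = 0.958440, running G = 4.116440
t=3: π = [0.1776, 0.2162, 0.1860, 0.2556, 0.1646], E[r] = 1.9524, γ^t·E[r] = 0.669673, running G = 4.786113
t=4: π = [0.1775, 0.2156, 0.1866, 0.2554, 0.1649], E[r] = 1.9543, γ^t·E[r] = 0.469232, running G = 5.255345
t=5: π = [0.1775, 0.2158, 0.1864, 0.2554, 0.1649], E[r] = 1.9538, γ^t·E[r] = 0.328381, running G = 5.583726
t=6: π = [0.1775, 0.2157, 0.1864, 0.2554, 0.1649], E[r] = 1.9540, γ^t·E[r] = 0.229883, running G = 5.813609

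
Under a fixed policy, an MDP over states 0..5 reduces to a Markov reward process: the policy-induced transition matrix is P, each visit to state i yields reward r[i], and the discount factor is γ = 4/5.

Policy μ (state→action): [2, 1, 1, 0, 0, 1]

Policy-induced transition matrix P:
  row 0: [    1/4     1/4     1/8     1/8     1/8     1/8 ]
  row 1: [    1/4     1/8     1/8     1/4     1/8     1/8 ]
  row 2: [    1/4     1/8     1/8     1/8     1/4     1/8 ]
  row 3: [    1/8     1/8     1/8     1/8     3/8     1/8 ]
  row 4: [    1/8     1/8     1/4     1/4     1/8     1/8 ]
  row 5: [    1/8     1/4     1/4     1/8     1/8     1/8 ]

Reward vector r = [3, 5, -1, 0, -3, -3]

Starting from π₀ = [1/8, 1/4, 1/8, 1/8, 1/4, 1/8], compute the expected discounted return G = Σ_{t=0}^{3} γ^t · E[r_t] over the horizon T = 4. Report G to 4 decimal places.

t=0: π = [0.1250, 0.2500, 0.1250, 0.1250, 0.2500, 0.1250], E[r] = 0.3750, γ^t·E[r] = 0.375000, running G = 0.375000
t=1: π = [0.1875, 0.1563, 0.1719, 0.1875, 0.1719, 0.1250], E[r] = 0.2813, γ^t·E[r] = 0.225000, running G = 0.600000
t=2: π = [0.1895, 0.1641, 0.1621, 0.1660, 0.1934, 0.1250], E[r] = 0.2715, γ^t·E[r] = 0.173750, running G = 0.773750
t=3: π = [0.1895, 0.1643, 0.1648, 0.1697, 0.1868, 0.1250], E[r] = 0.2898, γ^t·E[r] = 0.148375, running G = 0.922125

G = 0.9221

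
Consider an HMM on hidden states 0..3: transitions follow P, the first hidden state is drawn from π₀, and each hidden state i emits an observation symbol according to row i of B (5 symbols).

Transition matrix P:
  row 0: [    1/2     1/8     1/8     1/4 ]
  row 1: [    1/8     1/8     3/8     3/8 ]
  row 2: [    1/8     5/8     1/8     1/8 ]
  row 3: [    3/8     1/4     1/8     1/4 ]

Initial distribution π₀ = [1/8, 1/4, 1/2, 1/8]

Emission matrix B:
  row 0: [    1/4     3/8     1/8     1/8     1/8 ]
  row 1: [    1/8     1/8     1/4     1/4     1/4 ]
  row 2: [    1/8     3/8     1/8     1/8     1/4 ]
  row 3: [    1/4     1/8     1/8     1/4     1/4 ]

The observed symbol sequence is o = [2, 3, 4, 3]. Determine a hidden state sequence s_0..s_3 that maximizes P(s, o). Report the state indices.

t=0: δ = [1.562e-02, 6.250e-02, 6.250e-02, 1.562e-02]  (obs o_0=2)
t=1: δ = [9.766e-04, 9.766e-03, 2.930e-03, 5.859e-03]  ψ = [0, 2, 1, 1]  (obs o_1=3)
t=2: δ = [2.747e-04, 4.578e-04, 9.155e-04, 9.155e-04]  ψ = [3, 2, 1, 1]  (obs o_2=4)
t=3: δ = [4.292e-05, 1.431e-04, 2.146e-05, 5.722e-05]  ψ = [3, 2, 1, 3]  (obs o_3=3)
backtrack: best end state = 1; path = [2, 1, 2, 1]

path = [2, 1, 2, 1]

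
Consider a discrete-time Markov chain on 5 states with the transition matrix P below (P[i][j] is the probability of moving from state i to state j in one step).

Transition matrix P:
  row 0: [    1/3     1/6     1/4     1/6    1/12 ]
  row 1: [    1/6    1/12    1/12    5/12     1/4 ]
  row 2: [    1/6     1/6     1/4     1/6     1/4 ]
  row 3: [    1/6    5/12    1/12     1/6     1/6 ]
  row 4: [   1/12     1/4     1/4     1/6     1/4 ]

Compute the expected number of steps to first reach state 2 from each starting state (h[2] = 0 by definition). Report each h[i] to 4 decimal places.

h = [5.6533, 6.8286, 0.0000, 6.8991, 5.7708]

First-step conditioning: h[2] = 0; for i ≠ 2, h[i] = 1 + Σ_k P[i][k]·h[k].
  h[0] = 1 + 1/3·h[0] + 1/6·h[1] + 1/6·h[3] + 1/12·h[4]
  h[1] = 1 + 1/6·h[0] + 1/12·h[1] + 5/12·h[3] + 1/4·h[4]
  h[3] = 1 + 1/6·h[0] + 5/12·h[1] + 1/6·h[3] + 1/6·h[4]
  h[4] = 1 + 1/12·h[0] + 1/4·h[1] + 1/6·h[3] + 1/4·h[4]
Solving the 4×4 linear system over states ≠ 2 gives exactly h = [5772/1021, 6972/1021, 0, 7044/1021, 5892/1021] (h[2] = 0 is the target).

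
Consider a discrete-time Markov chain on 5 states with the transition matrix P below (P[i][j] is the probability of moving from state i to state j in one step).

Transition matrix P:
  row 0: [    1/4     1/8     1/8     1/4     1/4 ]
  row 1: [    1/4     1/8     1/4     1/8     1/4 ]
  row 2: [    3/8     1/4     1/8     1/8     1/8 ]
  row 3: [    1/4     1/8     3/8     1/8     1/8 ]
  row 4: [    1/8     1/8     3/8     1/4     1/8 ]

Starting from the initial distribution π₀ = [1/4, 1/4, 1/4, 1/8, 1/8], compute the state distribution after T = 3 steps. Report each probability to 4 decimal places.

π = [0.2571, 0.1543, 0.2339, 0.1790, 0.1758]

t=0: π = [0.2500, 0.2500, 0.2500, 0.1250, 0.1250]
t=1: π = [0.2656, 0.1563, 0.2188, 0.1719, 0.1875]
t=2: π = [0.2539, 0.1523, 0.2344, 0.1816, 0.1777]
t=3: π = [0.2571, 0.1543, 0.2339, 0.1790, 0.1758]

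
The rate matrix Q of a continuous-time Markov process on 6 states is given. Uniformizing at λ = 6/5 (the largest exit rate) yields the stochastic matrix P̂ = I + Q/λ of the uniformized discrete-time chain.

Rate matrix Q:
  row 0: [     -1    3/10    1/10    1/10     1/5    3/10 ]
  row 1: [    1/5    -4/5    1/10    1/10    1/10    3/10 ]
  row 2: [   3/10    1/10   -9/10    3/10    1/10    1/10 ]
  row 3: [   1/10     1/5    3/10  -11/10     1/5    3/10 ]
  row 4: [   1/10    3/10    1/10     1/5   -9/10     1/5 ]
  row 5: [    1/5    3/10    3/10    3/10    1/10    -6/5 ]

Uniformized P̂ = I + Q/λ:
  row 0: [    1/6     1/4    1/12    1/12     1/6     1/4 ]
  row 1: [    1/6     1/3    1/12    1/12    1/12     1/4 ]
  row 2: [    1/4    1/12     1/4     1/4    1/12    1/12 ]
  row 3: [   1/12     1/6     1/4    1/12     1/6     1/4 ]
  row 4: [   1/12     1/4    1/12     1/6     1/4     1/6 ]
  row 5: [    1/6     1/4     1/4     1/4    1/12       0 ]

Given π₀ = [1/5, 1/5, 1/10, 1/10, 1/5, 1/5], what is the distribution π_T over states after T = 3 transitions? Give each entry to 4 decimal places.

t=0: π = [0.2000, 0.2000, 0.1000, 0.1000, 0.2000, 0.2000]
t=1: π = [0.1500, 0.2417, 0.1500, 0.1500, 0.1417, 0.1667]
t=2: π = [0.1549, 0.2326, 0.1611, 0.1479, 0.1319, 0.1715]
t=3: π = [0.1568, 0.2302, 0.1634, 0.1498, 0.1306, 0.1693]

π = [0.1568, 0.2302, 0.1634, 0.1498, 0.1306, 0.1693]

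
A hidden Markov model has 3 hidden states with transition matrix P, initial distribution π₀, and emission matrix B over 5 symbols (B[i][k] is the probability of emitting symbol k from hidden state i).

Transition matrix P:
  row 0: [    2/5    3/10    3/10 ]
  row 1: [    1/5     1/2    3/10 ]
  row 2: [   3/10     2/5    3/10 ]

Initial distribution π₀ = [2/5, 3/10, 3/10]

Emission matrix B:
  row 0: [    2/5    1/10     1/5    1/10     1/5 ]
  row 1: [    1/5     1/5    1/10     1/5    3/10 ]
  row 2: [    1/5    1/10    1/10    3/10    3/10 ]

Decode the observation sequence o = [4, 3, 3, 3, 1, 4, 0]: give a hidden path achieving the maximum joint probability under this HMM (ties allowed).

t=0: δ = [8.000e-02, 9.000e-02, 9.000e-02]  (obs o_0=4)
t=1: δ = [3.200e-03, 9.000e-03, 8.100e-03]  ψ = [0, 1, 1]  (obs o_1=3)
t=2: δ = [2.430e-04, 9.000e-04, 8.100e-04]  ψ = [2, 1, 1]  (obs o_2=3)
t=3: δ = [2.430e-05, 9.000e-05, 8.100e-05]  ψ = [2, 1, 1]  (obs o_3=3)
t=4: δ = [2.430e-06, 9.000e-06, 2.700e-06]  ψ = [2, 1, 1]  (obs o_4=1)
t=5: δ = [3.600e-07, 1.350e-06, 8.100e-07]  ψ = [1, 1, 1]  (obs o_5=4)
t=6: δ = [1.080e-07, 1.350e-07, 8.100e-08]  ψ = [1, 1, 1]  (obs o_6=0)
backtrack: best end state = 1; path = [1, 1, 1, 1, 1, 1, 1]

path = [1, 1, 1, 1, 1, 1, 1]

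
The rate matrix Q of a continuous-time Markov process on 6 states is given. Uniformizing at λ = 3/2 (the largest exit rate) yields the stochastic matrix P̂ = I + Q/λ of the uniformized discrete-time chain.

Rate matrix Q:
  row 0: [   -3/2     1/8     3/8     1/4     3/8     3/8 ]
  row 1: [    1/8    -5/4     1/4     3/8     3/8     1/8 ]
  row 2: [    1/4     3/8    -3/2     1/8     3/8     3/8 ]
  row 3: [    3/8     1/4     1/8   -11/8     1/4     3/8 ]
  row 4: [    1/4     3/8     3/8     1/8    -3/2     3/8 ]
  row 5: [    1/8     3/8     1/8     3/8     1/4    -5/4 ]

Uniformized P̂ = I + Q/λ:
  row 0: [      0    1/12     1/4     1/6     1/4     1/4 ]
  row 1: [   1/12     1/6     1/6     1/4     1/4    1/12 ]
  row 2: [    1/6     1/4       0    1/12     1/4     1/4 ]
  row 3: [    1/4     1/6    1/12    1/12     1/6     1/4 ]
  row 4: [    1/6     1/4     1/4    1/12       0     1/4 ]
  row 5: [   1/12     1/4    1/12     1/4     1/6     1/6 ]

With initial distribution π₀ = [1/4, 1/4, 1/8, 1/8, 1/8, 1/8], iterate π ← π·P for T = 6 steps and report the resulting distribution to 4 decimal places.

π = [0.1259, 0.1991, 0.1386, 0.1603, 0.1759, 0.2002]

t=0: π = [0.2500, 0.2500, 0.1250, 0.1250, 0.1250, 0.1250]
t=1: π = [0.1042, 0.1771, 0.1563, 0.1667, 0.1979, 0.1979]
t=2: π = [0.1319, 0.2040, 0.1354, 0.1545, 0.1701, 0.2040]
t=3: π = [0.1236, 0.1981, 0.1394, 0.1623, 0.1776, 0.1990]
t=4: π = [0.1265, 0.1994, 0.1384, 0.1598, 0.1755, 0.2004]
t=5: π = [0.1256, 0.1990, 0.1387, 0.1605, 0.1761, 0.2001]
t=6: π = [0.1259, 0.1991, 0.1386, 0.1603, 0.1759, 0.2002]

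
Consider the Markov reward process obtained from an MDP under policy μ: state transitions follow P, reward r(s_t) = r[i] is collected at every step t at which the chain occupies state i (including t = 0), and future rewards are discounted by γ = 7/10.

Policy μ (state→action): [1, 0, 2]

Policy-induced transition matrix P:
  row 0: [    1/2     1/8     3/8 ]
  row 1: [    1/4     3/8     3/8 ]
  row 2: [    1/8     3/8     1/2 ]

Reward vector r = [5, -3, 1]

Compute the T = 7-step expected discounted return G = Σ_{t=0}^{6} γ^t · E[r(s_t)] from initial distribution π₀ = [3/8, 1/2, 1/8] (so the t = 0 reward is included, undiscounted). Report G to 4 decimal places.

G = 2.5244

t=0: π = [0.3750, 0.5000, 0.1250], E[r] = 0.5000, γ^t·E[r] = 0.500000, running G = 0.500000
t=1: π = [0.3281, 0.2813, 0.3906], E[r] = 1.1875, γ^t·E[r] = 0.831250, running G = 1.331250
t=2: π = [0.2832, 0.2930, 0.4238], E[r] = 0.9609, γ^t·E[r] = 0.470859, running G = 1.802109
t=3: π = [0.2678, 0.3042, 0.4280], E[r] = 0.8545, γ^t·E[r] = 0.293091, running G = 2.095200
t=4: π = [0.2635, 0.3080, 0.4285], E[r] = 0.8217, γ^t·E[r] = 0.197279, running G = 2.292480
t=5: π = [0.2623, 0.3091, 0.4286], E[r] = 0.8127, γ^t·E[r] = 0.136585, running G = 2.429065
t=6: π = [0.2620, 0.3094, 0.4286], E[r] = 0.8103, γ^t·E[r] = 0.095334, running G = 2.524398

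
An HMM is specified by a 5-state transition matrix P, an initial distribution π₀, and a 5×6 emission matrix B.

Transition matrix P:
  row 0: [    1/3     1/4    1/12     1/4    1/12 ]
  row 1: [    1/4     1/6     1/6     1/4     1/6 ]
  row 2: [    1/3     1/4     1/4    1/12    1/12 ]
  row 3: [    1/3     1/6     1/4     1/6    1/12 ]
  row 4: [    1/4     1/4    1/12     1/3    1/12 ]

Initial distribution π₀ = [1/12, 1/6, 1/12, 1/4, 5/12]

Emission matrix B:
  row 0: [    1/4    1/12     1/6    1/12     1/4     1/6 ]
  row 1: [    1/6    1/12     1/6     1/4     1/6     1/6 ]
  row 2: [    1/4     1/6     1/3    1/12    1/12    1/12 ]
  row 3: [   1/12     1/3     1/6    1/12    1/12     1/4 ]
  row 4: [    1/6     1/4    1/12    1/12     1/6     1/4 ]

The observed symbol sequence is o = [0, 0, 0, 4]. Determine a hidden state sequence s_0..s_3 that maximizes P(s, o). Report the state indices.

path = [4, 0, 0, 0]

t=0: δ = [2.083e-02, 2.778e-02, 2.083e-02, 2.083e-02, 6.944e-02]  (obs o_0=0)
t=1: δ = [4.340e-03, 2.894e-03, 1.447e-03, 1.929e-03, 9.645e-04]  ψ = [4, 4, 4, 4, 4]  (obs o_1=0)
t=2: δ = [3.617e-04, 1.808e-04, 1.206e-04, 9.042e-05, 8.038e-05]  ψ = [0, 0, 1, 0, 1]  (obs o_2=0)
t=3: δ = [3.014e-05, 1.507e-05, 2.512e-06, 7.535e-06, 5.023e-06]  ψ = [0, 0, 0, 0, 0]  (obs o_3=4)
backtrack: best end state = 0; path = [4, 0, 0, 0]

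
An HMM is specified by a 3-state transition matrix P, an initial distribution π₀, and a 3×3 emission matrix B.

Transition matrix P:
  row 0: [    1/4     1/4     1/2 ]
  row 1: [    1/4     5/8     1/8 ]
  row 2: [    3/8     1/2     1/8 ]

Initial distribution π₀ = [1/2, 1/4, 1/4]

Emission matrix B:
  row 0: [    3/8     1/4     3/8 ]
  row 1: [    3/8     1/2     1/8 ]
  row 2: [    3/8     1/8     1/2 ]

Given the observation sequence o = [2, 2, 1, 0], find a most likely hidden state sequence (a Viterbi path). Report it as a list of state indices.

path = [0, 2, 1, 1]

t=0: δ = [1.875e-01, 3.125e-02, 1.250e-01]  (obs o_0=2)
t=1: δ = [1.758e-02, 7.812e-03, 4.688e-02]  ψ = [0, 2, 0]  (obs o_1=2)
t=2: δ = [4.395e-03, 1.172e-02, 1.099e-03]  ψ = [2, 2, 0]  (obs o_2=1)
t=3: δ = [1.099e-03, 2.747e-03, 8.240e-04]  ψ = [1, 1, 0]  (obs o_3=0)
backtrack: best end state = 1; path = [0, 2, 1, 1]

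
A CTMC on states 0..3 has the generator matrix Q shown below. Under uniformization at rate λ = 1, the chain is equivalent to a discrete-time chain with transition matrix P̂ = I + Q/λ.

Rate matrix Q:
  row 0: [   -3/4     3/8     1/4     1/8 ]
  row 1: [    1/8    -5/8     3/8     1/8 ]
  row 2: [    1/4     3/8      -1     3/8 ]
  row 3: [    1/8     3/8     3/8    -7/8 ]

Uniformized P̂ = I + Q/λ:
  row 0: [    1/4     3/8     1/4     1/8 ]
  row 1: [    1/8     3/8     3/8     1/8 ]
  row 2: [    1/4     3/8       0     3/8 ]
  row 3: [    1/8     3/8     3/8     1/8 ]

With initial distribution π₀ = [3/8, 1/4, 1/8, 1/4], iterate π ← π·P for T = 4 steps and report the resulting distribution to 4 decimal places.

π = [0.1798, 0.3750, 0.2552, 0.1899]

t=0: π = [0.3750, 0.2500, 0.1250, 0.2500]
t=1: π = [0.1875, 0.3750, 0.2813, 0.1563]
t=2: π = [0.1836, 0.3750, 0.2461, 0.1953]
t=3: π = [0.1787, 0.3750, 0.2598, 0.1865]
t=4: π = [0.1798, 0.3750, 0.2552, 0.1899]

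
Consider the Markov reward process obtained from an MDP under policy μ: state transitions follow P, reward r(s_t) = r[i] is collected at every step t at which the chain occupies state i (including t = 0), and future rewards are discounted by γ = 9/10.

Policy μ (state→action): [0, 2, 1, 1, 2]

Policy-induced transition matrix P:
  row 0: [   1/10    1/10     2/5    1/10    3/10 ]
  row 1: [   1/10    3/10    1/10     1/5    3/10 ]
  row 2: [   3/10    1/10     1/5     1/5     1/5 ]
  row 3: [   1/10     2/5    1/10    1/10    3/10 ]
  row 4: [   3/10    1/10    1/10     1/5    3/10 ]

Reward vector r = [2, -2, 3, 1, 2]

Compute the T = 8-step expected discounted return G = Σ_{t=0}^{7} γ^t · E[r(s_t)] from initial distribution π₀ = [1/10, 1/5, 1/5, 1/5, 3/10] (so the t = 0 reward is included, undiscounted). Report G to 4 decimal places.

t=0: π = [0.1000, 0.2000, 0.2000, 0.2000, 0.3000], E[r] = 1.2000, γ^t·E[r] = 1.200000, running G = 1.200000
t=1: π = [0.2000, 0.2000, 0.1500, 0.1700, 0.2800], E[r] = 1.1800, γ^t·E[r] = 1.062000, running G = 2.262000
t=2: π = [0.1860, 0.1910, 0.1750, 0.1630, 0.2850], E[r] = 1.2480, γ^t·E[r] = 1.010880, running G = 3.272880
t=3: π = [0.1920, 0.1871, 0.1733, 0.1651, 0.2825], E[r] = 1.2598, γ^t·E[r] = 0.918394, running G = 4.191274
t=4: π = [0.1912, 0.1870, 0.1749, 0.1643, 0.2827], E[r] = 1.2628, γ^t·E[r] = 0.828549, running G = 5.019824
t=5: π = [0.1915, 0.1867, 0.1748, 0.1645, 0.2825], E[r] = 1.2637, γ^t·E[r] = 0.746189, running G = 5.766013
t=6: π = [0.1915, 0.1867, 0.1749, 0.1644, 0.2825], E[r] = 1.2639, γ^t·E[r] = 0.671662, running G = 6.437674
t=7: π = [0.1915, 0.1867, 0.1749, 0.1644, 0.2825], E[r] = 1.2639, γ^t·E[r] = 0.604520, running G = 7.042195

G = 7.0422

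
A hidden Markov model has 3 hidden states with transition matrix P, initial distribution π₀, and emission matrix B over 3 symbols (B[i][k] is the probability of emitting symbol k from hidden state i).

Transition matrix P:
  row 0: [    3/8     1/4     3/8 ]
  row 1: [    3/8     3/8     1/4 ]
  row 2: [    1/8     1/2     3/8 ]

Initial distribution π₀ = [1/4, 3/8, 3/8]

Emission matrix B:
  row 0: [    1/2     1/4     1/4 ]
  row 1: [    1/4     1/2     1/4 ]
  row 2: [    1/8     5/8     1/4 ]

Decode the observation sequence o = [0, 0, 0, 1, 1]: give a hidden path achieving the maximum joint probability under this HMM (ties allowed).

t=0: δ = [1.250e-01, 9.375e-02, 4.688e-02]  (obs o_0=0)
t=1: δ = [2.344e-02, 8.789e-03, 5.859e-03]  ψ = [0, 1, 0]  (obs o_1=0)
t=2: δ = [4.395e-03, 1.465e-03, 1.099e-03]  ψ = [0, 0, 0]  (obs o_2=0)
t=3: δ = [4.120e-04, 5.493e-04, 1.030e-03]  ψ = [0, 0, 0]  (obs o_3=1)
t=4: δ = [5.150e-05, 2.575e-04, 2.414e-04]  ψ = [1, 2, 2]  (obs o_4=1)
backtrack: best end state = 1; path = [0, 0, 0, 2, 1]

path = [0, 0, 0, 2, 1]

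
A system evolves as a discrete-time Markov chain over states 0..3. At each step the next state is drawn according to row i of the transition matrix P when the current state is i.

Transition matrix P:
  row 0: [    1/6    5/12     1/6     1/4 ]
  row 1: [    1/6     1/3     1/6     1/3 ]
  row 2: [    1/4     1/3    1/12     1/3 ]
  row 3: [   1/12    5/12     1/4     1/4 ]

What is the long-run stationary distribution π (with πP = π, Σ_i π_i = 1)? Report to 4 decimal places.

Balance equations π_j = Σ_i π_i·P[i][j]:
  π_0 = 1/6·π_0 + 1/6·π_1 + 1/4·π_2 + 1/12·π_3
  π_1 = 5/12·π_0 + 1/3·π_1 + 1/3·π_2 + 5/12·π_3
  π_2 = 1/6·π_0 + 1/6·π_1 + 1/12·π_2 + 1/4·π_3
  normalize: π_0 + π_1 + π_2 + π_3 = 1
Solving the linear system gives exactly π = [79/504, 187/504, 89/504, 149/504].

π = [0.1567, 0.3710, 0.1766, 0.2956]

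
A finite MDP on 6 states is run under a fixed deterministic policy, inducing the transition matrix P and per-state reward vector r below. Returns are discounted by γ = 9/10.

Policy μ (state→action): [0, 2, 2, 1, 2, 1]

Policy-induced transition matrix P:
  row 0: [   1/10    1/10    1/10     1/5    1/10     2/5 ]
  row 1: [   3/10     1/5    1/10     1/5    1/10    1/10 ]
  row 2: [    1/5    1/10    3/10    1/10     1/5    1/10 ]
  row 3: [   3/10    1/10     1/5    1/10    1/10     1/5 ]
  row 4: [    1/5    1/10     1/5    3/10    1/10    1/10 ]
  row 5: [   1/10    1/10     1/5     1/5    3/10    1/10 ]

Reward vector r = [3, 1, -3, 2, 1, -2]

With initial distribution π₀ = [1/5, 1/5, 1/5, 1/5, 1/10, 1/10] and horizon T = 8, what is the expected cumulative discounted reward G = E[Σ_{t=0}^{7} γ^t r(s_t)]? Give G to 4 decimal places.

t=0: π = [0.2000, 0.2000, 0.2000, 0.2000, 0.1000, 0.1000], E[r] = 0.5000, γ^t·E[r] = 0.500000, running G = 0.500000
t=1: π = [0.2100, 0.1200, 0.1800, 0.1700, 0.1400, 0.1800], E[r] = 0.3300, γ^t·E[r] = 0.297000, running G = 0.797000
t=2: π = [0.1900, 0.1120, 0.1850, 0.1790, 0.1540, 0.1800], E[r] = 0.2790, γ^t·E[r] = 0.225990, running G = 1.022990
t=3: π = [0.1921, 0.1112, 0.1883, 0.1790, 0.1545, 0.1749], E[r] = 0.2853, γ^t·E[r] = 0.207984, running G = 1.230974
t=4: π = [0.1923, 0.1111, 0.1885, 0.1787, 0.1538, 0.1755], E[r] = 0.2828, γ^t·E[r] = 0.185525, running G = 1.416499
t=5: π = [0.1922, 0.1111, 0.1885, 0.1787, 0.1540, 0.1756], E[r] = 0.2823, γ^t·E[r] = 0.166712, running G = 1.583212
t=6: π = [0.1922, 0.1111, 0.1885, 0.1787, 0.1540, 0.1755], E[r] = 0.2824, γ^t·E[r] = 0.150092, running G = 1.733304
t=7: π = [0.1922, 0.1111, 0.1885, 0.1787, 0.1540, 0.1755], E[r] = 0.2824, γ^t·E[r] = 0.135082, running G = 1.868385

G = 1.8684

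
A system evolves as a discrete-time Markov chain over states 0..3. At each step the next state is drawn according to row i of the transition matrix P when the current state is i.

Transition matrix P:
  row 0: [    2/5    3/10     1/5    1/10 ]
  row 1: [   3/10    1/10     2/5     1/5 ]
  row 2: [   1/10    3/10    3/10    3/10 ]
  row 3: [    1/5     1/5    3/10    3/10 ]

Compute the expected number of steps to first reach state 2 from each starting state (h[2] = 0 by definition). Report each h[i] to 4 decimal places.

First-step conditioning: h[2] = 0; for i ≠ 2, h[i] = 1 + Σ_k P[i][k]·h[k].
  h[0] = 1 + 2/5·h[0] + 3/10·h[1] + 1/10·h[3]
  h[1] = 1 + 3/10·h[0] + 1/10·h[1] + 1/5·h[3]
  h[3] = 1 + 1/5·h[0] + 1/5·h[1] + 3/10·h[3]
Solving the 3×3 linear system over states ≠ 2 gives exactly h = [194/51, 160/51, 0, 58/17] (h[2] = 0 is the target).

h = [3.8039, 3.1373, 0.0000, 3.4118]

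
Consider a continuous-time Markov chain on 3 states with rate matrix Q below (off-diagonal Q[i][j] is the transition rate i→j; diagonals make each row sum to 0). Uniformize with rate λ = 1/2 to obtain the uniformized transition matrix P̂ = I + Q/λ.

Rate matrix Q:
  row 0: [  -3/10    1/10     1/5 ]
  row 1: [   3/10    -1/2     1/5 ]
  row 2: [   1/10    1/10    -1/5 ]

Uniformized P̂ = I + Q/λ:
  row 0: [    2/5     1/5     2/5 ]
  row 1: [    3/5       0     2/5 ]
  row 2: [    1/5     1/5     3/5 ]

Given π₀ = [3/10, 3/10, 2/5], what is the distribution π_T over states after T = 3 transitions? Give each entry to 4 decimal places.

t=0: π = [0.3000, 0.3000, 0.4000]
t=1: π = [0.3800, 0.1400, 0.4800]
t=2: π = [0.3320, 0.1720, 0.4960]
t=3: π = [0.3352, 0.1656, 0.4992]

π = [0.3352, 0.1656, 0.4992]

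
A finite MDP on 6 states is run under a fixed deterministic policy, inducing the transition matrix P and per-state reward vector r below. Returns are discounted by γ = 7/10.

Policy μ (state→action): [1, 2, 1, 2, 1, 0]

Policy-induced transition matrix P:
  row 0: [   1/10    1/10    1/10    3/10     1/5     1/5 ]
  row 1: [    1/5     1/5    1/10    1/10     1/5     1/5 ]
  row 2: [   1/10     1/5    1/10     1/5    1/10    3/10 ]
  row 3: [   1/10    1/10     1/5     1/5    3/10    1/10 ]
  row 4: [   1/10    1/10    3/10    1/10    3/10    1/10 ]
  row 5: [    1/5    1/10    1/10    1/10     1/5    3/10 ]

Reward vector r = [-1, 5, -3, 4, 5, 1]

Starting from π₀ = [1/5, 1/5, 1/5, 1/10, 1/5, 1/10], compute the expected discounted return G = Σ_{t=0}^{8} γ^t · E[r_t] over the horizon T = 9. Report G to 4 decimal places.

G = 6.0943

t=0: π = [0.2000, 0.2000, 0.2000, 0.1000, 0.2000, 0.1000], E[r] = 1.7000, γ^t·E[r] = 1.700000, running G = 1.700000
t=1: π = [0.1300, 0.1400, 0.1500, 0.1700, 0.2100, 0.2000], E[r] = 2.0500, γ^t·E[r] = 1.435000, running G = 3.135000
t=2: π = [0.1340, 0.1290, 0.1590, 0.1580, 0.2230, 0.1970], E[r] = 1.9780, γ^t·E[r] = 0.969220, running G = 4.104220
t=3: π = [0.1326, 0.1288, 0.1604, 0.1585, 0.2222, 0.1975], E[r] = 1.9727, γ^t·E[r] = 0.676636, running G = 4.780856
t=4: π = [0.1326, 0.1289, 0.1603, 0.1584, 0.2220, 0.1977], E[r] = 1.9726, γ^t·E[r] = 0.473624, running G = 5.254480
t=5: π = [0.1327, 0.1289, 0.1602, 0.1584, 0.2220, 0.1978], E[r] = 1.9726, γ^t·E[r] = 0.331538, running G = 5.586017
t=6: π = [0.1327, 0.1289, 0.1602, 0.1584, 0.2220, 0.1978], E[r] = 1.9726, γ^t·E[r] = 0.232077, running G = 5.818094
t=7: π = [0.1327, 0.1289, 0.1602, 0.1584, 0.2220, 0.1978], E[r] = 1.9726, γ^t·E[r] = 0.162454, running G = 5.980547
t=8: π = [0.1327, 0.1289, 0.1602, 0.1584, 0.2220, 0.1978], E[r] = 1.9726, γ^t·E[r] = 0.113717, running G = 6.094265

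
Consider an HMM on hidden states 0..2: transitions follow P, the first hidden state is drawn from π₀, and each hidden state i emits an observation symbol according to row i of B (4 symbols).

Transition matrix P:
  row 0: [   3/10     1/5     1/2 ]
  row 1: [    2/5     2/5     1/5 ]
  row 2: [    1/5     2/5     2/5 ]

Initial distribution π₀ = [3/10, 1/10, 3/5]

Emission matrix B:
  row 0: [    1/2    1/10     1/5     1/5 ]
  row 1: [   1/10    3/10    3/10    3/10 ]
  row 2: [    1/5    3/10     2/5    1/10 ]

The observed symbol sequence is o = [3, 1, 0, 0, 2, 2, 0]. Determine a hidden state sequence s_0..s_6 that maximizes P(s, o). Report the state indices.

path = [2, 1, 0, 0, 2, 1, 0]

t=0: δ = [6.000e-02, 3.000e-02, 6.000e-02]  (obs o_0=3)
t=1: δ = [1.800e-03, 7.200e-03, 9.000e-03]  ψ = [0, 2, 0]  (obs o_1=1)
t=2: δ = [1.440e-03, 3.600e-04, 7.200e-04]  ψ = [1, 2, 2]  (obs o_2=0)
t=3: δ = [2.160e-04, 2.880e-05, 1.440e-04]  ψ = [0, 0, 0]  (obs o_3=0)
t=4: δ = [1.296e-05, 1.728e-05, 4.320e-05]  ψ = [0, 2, 0]  (obs o_4=2)
t=5: δ = [1.728e-06, 5.184e-06, 6.912e-06]  ψ = [2, 2, 2]  (obs o_5=2)
t=6: δ = [1.037e-06, 2.765e-07, 5.530e-07]  ψ = [1, 2, 2]  (obs o_6=0)
backtrack: best end state = 0; path = [2, 1, 0, 0, 2, 1, 0]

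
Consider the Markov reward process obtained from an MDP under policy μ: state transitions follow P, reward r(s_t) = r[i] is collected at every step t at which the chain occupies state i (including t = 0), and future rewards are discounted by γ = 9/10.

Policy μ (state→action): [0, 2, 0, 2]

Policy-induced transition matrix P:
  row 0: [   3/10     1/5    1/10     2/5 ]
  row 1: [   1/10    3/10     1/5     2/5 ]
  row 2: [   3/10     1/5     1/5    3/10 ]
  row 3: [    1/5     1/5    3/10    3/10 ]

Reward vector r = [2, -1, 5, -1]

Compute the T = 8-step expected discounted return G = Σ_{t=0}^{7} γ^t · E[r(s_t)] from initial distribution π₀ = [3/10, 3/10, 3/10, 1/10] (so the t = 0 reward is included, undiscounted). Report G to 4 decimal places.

G = 5.9475

t=0: π = [0.3000, 0.3000, 0.3000, 0.1000], E[r] = 1.7000, γ^t·E[r] = 1.700000, running G = 1.700000
t=1: π = [0.2300, 0.2300, 0.1800, 0.3600], E[r] = 0.7700, γ^t·E[r] = 0.693000, running G = 2.393000
t=2: π = [0.2180, 0.2230, 0.2130, 0.3460], E[r] = 0.9320, γ^t·E[r] = 0.754920, running G = 3.147920
t=3: π = [0.2208, 0.2223, 0.2128, 0.3441], E[r] = 0.9392, γ^t·E[r] = 0.684677, running G = 3.832597
t=4: π = [0.2211, 0.2222, 0.2123, 0.3443], E[r] = 0.9374, γ^t·E[r] = 0.615008, running G = 4.447605
t=5: π = [0.2211, 0.2222, 0.2123, 0.3443], E[r] = 0.9373, γ^t·E[r] = 0.553453, running G = 5.001058
t=6: π = [0.2211, 0.2222, 0.2123, 0.3443], E[r] = 0.9373, γ^t·E[r] = 0.498116, running G = 5.499174
t=7: π = [0.2211, 0.2222, 0.2123, 0.3443], E[r] = 0.9373, γ^t·E[r] = 0.448305, running G = 5.947479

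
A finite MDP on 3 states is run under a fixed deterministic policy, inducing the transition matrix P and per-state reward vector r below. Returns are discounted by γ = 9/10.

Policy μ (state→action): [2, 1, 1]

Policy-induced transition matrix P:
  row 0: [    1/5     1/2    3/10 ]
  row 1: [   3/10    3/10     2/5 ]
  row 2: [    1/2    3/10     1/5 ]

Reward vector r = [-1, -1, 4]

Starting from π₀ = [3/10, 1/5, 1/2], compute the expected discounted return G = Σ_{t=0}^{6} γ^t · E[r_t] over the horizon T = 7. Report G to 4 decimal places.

t=0: π = [0.3000, 0.2000, 0.5000], E[r] = 1.5000, γ^t·E[r] = 1.500000, running G = 1.500000
t=1: π = [0.3700, 0.3600, 0.2700], E[r] = 0.3500, γ^t·E[r] = 0.315000, running G = 1.815000
t=2: π = [0.3170, 0.3740, 0.3090], E[r] = 0.5450, γ^t·E[r] = 0.441450, running G = 2.256450
t=3: π = [0.3301, 0.3634, 0.3065], E[r] = 0.5325, γ^t·E[r] = 0.388193, running G = 2.644643
t=4: π = [0.3283, 0.3660, 0.3057], E[r] = 0.5285, γ^t·E[r] = 0.346716, running G = 2.991359
t=5: π = [0.3283, 0.3657, 0.3060], E[r] = 0.5302, γ^t·E[r] = 0.313057, running G = 3.304416
t=6: π = [0.3284, 0.3657, 0.3060], E[r] = 0.5298, γ^t·E[r] = 0.281564, running G = 3.585980

G = 3.5860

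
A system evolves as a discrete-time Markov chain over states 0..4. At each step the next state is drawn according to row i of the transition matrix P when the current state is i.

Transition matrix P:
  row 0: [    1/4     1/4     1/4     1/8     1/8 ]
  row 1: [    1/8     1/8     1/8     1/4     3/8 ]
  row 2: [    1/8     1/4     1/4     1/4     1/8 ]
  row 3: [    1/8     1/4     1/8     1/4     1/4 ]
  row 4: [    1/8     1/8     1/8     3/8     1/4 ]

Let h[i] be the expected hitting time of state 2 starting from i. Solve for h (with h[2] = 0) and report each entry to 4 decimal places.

h = [6.0000, 7.0000, 0.0000, 7.0000, 7.0000]

First-step conditioning: h[2] = 0; for i ≠ 2, h[i] = 1 + Σ_k P[i][k]·h[k].
  h[0] = 1 + 1/4·h[0] + 1/4·h[1] + 1/8·h[3] + 1/8·h[4]
  h[1] = 1 + 1/8·h[0] + 1/8·h[1] + 1/4·h[3] + 3/8·h[4]
  h[3] = 1 + 1/8·h[0] + 1/4·h[1] + 1/4·h[3] + 1/4·h[4]
  h[4] = 1 + 1/8·h[0] + 1/8·h[1] + 3/8·h[3] + 1/4·h[4]
Solving the 4×4 linear system over states ≠ 2 gives exactly h = [6, 7, 0, 7, 7] (h[2] = 0 is the target).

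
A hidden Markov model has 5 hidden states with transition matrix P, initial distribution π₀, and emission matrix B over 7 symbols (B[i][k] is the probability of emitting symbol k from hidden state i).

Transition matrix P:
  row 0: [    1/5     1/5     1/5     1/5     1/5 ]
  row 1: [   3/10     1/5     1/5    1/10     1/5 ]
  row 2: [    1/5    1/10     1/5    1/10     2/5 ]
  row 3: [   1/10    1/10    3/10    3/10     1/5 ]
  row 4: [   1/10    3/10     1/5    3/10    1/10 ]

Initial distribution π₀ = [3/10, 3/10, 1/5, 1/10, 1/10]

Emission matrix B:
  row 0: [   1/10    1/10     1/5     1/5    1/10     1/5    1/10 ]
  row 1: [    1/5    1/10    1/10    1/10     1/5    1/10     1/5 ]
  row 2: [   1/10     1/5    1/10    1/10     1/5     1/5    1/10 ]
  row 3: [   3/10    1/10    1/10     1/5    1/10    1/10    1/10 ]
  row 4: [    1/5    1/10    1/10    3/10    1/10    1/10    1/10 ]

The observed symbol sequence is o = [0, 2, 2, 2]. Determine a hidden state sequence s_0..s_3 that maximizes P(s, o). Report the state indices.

t=0: δ = [3.000e-02, 6.000e-02, 2.000e-02, 3.000e-02, 2.000e-02]  (obs o_0=0)
t=1: δ = [3.600e-03, 1.200e-03, 1.200e-03, 9.000e-04, 1.200e-03]  ψ = [1, 1, 1, 3, 1]  (obs o_1=2)
t=2: δ = [1.440e-04, 7.200e-05, 7.200e-05, 7.200e-05, 7.200e-05]  ψ = [0, 0, 0, 0, 0]  (obs o_2=2)
t=3: δ = [5.760e-06, 2.880e-06, 2.880e-06, 2.880e-06, 2.880e-06]  ψ = [0, 0, 0, 0, 0]  (obs o_3=2)
backtrack: best end state = 0; path = [1, 0, 0, 0]

path = [1, 0, 0, 0]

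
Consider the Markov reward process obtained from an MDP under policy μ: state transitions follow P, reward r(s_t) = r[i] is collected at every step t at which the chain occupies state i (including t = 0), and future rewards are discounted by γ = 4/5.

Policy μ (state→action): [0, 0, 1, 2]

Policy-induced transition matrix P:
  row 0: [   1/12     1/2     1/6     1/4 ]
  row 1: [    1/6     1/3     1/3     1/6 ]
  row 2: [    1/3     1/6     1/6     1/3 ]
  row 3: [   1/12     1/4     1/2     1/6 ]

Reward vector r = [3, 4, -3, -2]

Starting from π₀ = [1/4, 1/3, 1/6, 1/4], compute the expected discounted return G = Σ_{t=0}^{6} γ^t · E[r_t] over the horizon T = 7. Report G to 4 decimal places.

G = 2.2463

t=0: π = [0.2500, 0.3333, 0.1667, 0.2500], E[r] = 1.0833, γ^t·E[r] = 1.083333, running G = 1.083333
t=1: π = [0.1528, 0.3264, 0.3056, 0.2153], E[r] = 0.4167, γ^t·E[r] = 0.333333, running G = 1.416667
t=2: π = [0.1869, 0.2899, 0.2928, 0.2303], E[r] = 0.3814, γ^t·E[r] = 0.244074, running G = 1.660741
t=3: π = [0.1807, 0.2965, 0.2918, 0.2310], E[r] = 0.3907, γ^t·E[r] = 0.200025, running G = 1.860765
t=4: π = [0.1810, 0.2956, 0.2931, 0.2304], E[r] = 0.3852, γ^t·E[r] = 0.157788, running G = 2.018553
t=5: π = [0.1812, 0.2955, 0.2927, 0.2306], E[r] = 0.3862, γ^t·E[r] = 0.126546, running G = 2.145099
t=6: π = [0.1811, 0.2955, 0.2928, 0.2306], E[r] = 0.3861, γ^t·E[r] = 0.101218, running G = 2.246317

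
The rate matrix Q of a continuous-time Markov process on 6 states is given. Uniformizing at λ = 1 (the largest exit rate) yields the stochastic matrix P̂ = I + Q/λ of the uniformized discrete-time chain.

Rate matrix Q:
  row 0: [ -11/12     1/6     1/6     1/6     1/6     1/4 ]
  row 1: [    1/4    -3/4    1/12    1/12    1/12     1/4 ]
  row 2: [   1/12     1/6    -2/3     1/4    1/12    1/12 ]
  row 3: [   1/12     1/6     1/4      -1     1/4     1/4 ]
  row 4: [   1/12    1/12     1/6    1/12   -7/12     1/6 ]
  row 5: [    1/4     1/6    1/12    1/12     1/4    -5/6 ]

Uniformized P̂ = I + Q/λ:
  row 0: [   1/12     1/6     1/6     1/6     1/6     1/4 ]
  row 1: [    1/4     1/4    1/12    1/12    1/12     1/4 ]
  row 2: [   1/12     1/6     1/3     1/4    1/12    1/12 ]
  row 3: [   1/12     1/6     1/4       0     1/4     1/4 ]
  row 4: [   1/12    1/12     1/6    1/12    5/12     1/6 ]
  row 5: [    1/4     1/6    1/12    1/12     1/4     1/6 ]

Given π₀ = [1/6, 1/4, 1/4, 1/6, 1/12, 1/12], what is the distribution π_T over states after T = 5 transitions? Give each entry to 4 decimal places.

t=0: π = [0.1667, 0.2500, 0.2500, 0.1667, 0.0833, 0.0833]
t=1: π = [0.1389, 0.1806, 0.1944, 0.1250, 0.1667, 0.1944]
t=2: π = [0.1458, 0.1678, 0.1782, 0.1169, 0.2037, 0.1875]
t=3: π = [0.1426, 0.1637, 0.1765, 0.1155, 0.2141, 0.1877]
t=4: π = [0.1419, 0.1625, 0.1764, 0.1150, 0.2171, 0.1871]
t=5: π = [0.1416, 0.1621, 0.1765, 0.1150, 0.2179, 0.1869]

π = [0.1416, 0.1621, 0.1765, 0.1150, 0.2179, 0.1869]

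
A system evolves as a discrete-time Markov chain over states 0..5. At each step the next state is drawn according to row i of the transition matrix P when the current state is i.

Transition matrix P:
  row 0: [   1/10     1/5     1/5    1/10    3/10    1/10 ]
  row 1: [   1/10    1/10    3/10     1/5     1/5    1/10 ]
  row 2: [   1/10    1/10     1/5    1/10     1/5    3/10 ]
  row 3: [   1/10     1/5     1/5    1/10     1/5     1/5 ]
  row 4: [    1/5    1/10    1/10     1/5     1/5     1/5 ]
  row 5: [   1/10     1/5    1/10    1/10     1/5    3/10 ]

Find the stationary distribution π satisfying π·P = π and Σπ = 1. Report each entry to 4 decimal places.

Balance equations π_j = Σ_i π_i·P[i][j]:
  π_0 = 1/10·π_0 + 1/10·π_1 + 1/10·π_2 + 1/10·π_3 + 1/5·π_4 + 1/10·π_5
  π_1 = 1/5·π_0 + 1/10·π_1 + 1/10·π_2 + 1/5·π_3 + 1/10·π_4 + 1/5·π_5
  π_2 = 1/5·π_0 + 3/10·π_1 + 1/5·π_2 + 1/5·π_3 + 1/10·π_4 + 1/10·π_5
  π_3 = 1/10·π_0 + 1/5·π_1 + 1/10·π_2 + 1/10·π_3 + 1/5·π_4 + 1/10·π_5
  π_4 = 3/10·π_0 + 1/5·π_1 + 1/5·π_2 + 1/5·π_3 + 1/5·π_4 + 1/5·π_5
  normalize: π_0 + π_1 + π_2 + π_3 + π_4 + π_5 = 1
Solving the linear system gives exactly π = [4/33, 4900/33363, 5749/33363, 4534/33363, 7/33, 2353/11121].

π = [0.1212, 0.1469, 0.1723, 0.1359, 0.2121, 0.2116]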